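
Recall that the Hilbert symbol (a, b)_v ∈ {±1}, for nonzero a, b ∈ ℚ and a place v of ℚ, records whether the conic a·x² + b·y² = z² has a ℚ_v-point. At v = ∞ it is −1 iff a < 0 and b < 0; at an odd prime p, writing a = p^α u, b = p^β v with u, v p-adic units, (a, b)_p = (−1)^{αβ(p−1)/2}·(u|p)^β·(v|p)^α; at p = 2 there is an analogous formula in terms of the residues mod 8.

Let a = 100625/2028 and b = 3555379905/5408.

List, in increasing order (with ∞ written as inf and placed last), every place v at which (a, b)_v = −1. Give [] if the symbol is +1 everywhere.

(a, b) ≡ (483, 210) mod (ℚ^×)²; places V = {2, 3, 5, 7, 11, 13, 23, ∞}.
(a,b)_3: α=-1, u≡2; β=1, v≡1 (mod 3); (2|3)=-1, (1|3)=+1; sign (−1)^1·-1^1·+1^-1 = +1.
(a,b)_23: α=1, u≡7; β=4, v≡3 (mod 23); (7|23)=-1, (3|23)=+1; sign (−1)^0·-1^4·+1^1 = +1.
(a,b)_7: α=1, u≡5; β=1, v≡1 (mod 7); (5|7)=-1, (1|7)=+1; sign (−1)^1·-1^1·+1^1 = +1.
(a,b)_11: α=0, u≡2; β=2, v≡4 (mod 11); (2|11)=-1, (4|11)=+1; sign (−1)^0·-1^2·+1^0 = +1.
(a,b)_5: α=4, u≡2; β=1, v≡2 (mod 5); (2|5)=-1, (2|5)=-1; sign (−1)^0·-1^1·-1^4 = -1.
(a,b)_2: α=-2, β=-5; u≡3, v≡1 (mod 8); ε(u)ε(v)=1·0, αω(v)=-2·0, βω(u)=-5·1; sum ≡ 1  ⇒  -1.
(a,b)_13: α=-2, u≡8; β=-2, v≡2 (mod 13); (8|13)=-1, (2|13)=-1; sign (−1)^0·-1^-2·-1^-2 = +1.
(a,b)_∞: sgn(483)=+, sgn(210)=+, so +1.
Ram(483, 210) = {2, 5}; no ℚ_2-point on the conic.

[2, 5]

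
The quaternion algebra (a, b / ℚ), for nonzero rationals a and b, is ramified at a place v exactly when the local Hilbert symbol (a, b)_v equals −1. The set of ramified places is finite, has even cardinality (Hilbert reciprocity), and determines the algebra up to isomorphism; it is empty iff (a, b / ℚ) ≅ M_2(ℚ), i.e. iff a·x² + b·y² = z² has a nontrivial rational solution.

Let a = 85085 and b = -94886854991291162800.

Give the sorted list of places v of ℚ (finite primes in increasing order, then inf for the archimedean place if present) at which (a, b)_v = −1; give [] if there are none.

(a, b) ≡ (85085, -187) mod (ℚ^×)²; places V = {2, 5, 7, 11, 13, 17, 23, ∞}.
(a,b)_17: α=1, u≡7; β=3, v≡14 (mod 17); (7|17)=-1, (14|17)=-1; sign (−1)^0·-1^3·-1^1 = +1.
(a,b)_23: α=0, u≡8; β=2, v≡10 (mod 23); (8|23)=+1, (10|23)=-1; sign (−1)^0·+1^2·-1^0 = +1.
(a,b)_13: α=1, u≡6; β=4, v≡7 (mod 13); (6|13)=-1, (7|13)=-1; sign (−1)^0·-1^4·-1^1 = -1.
(a,b)_11: α=1, u≡2; β=3, v≡9 (mod 11); (2|11)=-1, (9|11)=+1; sign (−1)^1·-1^3·+1^1 = +1.
(a,b)_5: α=1, u≡2; β=2, v≡3 (mod 5); (2|5)=-1, (3|5)=-1; sign (−1)^0·-1^2·-1^1 = -1.
(a,b)_∞: sgn(85085)=+, sgn(-187)=−, so +1.
(a,b)_2: α=0, β=4; u≡5, v≡5 (mod 8); ε(u)ε(v)=0·0, αω(v)=0·1, βω(u)=4·1; sum ≡ 0  ⇒  +1.
(a,b)_7: α=1, u≡3; β=4, v≡4 (mod 7); (3|7)=-1, (4|7)=+1; sign (−1)^0·-1^4·+1^1 = +1.
Ram(85085, -187) = {5, 13}; no ℚ_5-point on the conic.

[5, 13]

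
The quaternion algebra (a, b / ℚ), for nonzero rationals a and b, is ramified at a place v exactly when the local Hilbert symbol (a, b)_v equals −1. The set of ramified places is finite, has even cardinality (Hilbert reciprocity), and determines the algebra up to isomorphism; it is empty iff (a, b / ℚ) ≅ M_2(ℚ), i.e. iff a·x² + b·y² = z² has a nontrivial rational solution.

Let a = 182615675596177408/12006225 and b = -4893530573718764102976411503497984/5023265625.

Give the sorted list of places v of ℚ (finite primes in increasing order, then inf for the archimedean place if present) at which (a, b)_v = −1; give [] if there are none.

[11, 17, 19, 29]

(a, b) ≡ (11418373, -2369851) mod (ℚ^×)²; places V = {2, 3, 5, 7, 11, 13, 17, 19, 23, 29, 53, ∞}.
(a,b)_53: α=1, u≡6; β=4, v≡37 (mod 53); (6|53)=+1, (37|53)=+1; sign (−1)^0·+1^4·+1^1 = +1.
(a,b)_5: α=-2, u≡2; β=-6, v≡4 (mod 5); (2|5)=-1, (4|5)=+1; sign (−1)^0·-1^-6·+1^-2 = +1.
(a,b)_17: α=1, u≡15; β=3, v≡14 (mod 17); (15|17)=+1, (14|17)=-1; sign (−1)^0·+1^3·-1^1 = -1.
(a,b)_23: α=1, u≡11; β=3, v≡3 (mod 23); (11|23)=-1, (3|23)=+1; sign (−1)^1·-1^3·+1^1 = +1.
(a,b)_3: α=-4, u≡1; β=-8, v≡2 (mod 3); (1|3)=+1, (2|3)=-1; sign (−1)^0·+1^-8·-1^-4 = +1.
(a,b)_29: α=1, u≡23; β=3, v≡17 (mod 29); (23|29)=+1, (17|29)=-1; sign (−1)^0·+1^3·-1^1 = -1.
(a,b)_∞: sgn(11418373)=+, sgn(-2369851)=−, so +1.
(a,b)_11: α=-2, u≡7; β=1, v≡9 (mod 11); (7|11)=-1, (9|11)=+1; sign (−1)^0·-1^1·+1^-2 = -1.
(a,b)_19: α=3, u≡4; β=7, v≡11 (mod 19); (4|19)=+1, (11|19)=+1; sign (−1)^1·+1^7·+1^3 = -1.
(a,b)_13: α=2, u≡8; β=2, v≡9 (mod 13); (8|13)=-1, (9|13)=+1; sign (−1)^0·-1^2·+1^2 = +1.
(a,b)_2: α=18, β=8; u≡5, v≡5 (mod 8); ε(u)ε(v)=0·0, αω(v)=18·1, βω(u)=8·1; sum ≡ 0  ⇒  +1.
(a,b)_7: α=-2, u≡1; β=-2, v≡6 (mod 7); (1|7)=+1, (6|7)=-1; sign (−1)^0·+1^-2·-1^-2 = +1.
|Ram(11418373, -2369851)| = 4, even; anisotropic at {11, 17, 19, 29}.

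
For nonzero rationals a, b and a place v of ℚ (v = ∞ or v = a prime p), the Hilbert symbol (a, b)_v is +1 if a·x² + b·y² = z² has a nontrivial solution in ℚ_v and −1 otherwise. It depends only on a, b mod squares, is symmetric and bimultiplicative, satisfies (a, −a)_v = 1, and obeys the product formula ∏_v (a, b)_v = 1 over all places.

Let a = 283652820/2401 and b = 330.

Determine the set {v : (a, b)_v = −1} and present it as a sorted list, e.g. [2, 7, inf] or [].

[2, 3, 11, 17]

Mod squares: a ≡ 2805, b ≡ 330. Check v ∈ {∞, 2, 3, 5, 7, 11, 17, 53}.
v=7: a=7^-4·(≡3), b=7^0·(≡1) mod 7; (3|7)=-1, (1|7)=+1; (−1)^{-4·0·3}·(-1)^0·(+1)^-4 = +1.
v=∞: 2805 > 0 and 330 > 0  ⇒  (a,b)_∞ = +1.
v=3: a=3^3·(≡2), b=3^1·(≡2) mod 3; (2|3)=-1, (2|3)=-1; (−1)^{3·1·1}·(-1)^1·(-1)^3 = -1.
v=17: a=17^1·(≡7), b=17^0·(≡7) mod 17; (7|17)=-1, (7|17)=-1; (−1)^{1·0·8}·(-1)^0·(-1)^1 = -1.
v=11: a=11^1·(≡8), b=11^1·(≡8) mod 11; (8|11)=-1, (8|11)=-1; (−1)^{1·1·5}·(-1)^1·(-1)^1 = -1.
v=5: a=5^1·(≡4), b=5^1·(≡1) mod 5; (4|5)=+1, (1|5)=+1; (−1)^{1·1·2}·(+1)^1·(+1)^1 = +1.
v=2: v_2(a)=2, v_2(b)=1; units ≡ 5, 5 (mod 8); ε·ε+αω+βω = 0·0+2·1+1·1 ≡ 1  ⇒  (a,b)_2 = -1.
v=53: a=53^2·(≡44), b=53^0·(≡12) mod 53; (44|53)=+1, (12|53)=-1; (−1)^{2·0·26}·(+1)^0·(-1)^2 = +1.
Ram(2805, 330) = {2, 3, 11, 17}; no ℚ_2-point on the conic.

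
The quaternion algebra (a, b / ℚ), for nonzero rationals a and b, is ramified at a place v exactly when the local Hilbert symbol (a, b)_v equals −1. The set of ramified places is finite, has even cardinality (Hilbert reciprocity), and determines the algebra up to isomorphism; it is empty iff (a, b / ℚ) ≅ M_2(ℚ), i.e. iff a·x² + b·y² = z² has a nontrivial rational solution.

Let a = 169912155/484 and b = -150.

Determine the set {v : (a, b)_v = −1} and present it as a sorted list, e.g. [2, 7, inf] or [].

Mod squares: a ≡ 6555, b ≡ -6. Check v ∈ {∞, 2, 3, 5, 7, 11, 19, 23}.
v=11: a=11^-2·(≡7), b=11^0·(≡4) mod 11; (7|11)=-1, (4|11)=+1; (−1)^{-2·0·5}·(-1)^0·(+1)^-2 = +1.
v=23: a=23^3·(≡4), b=23^0·(≡11) mod 23; (4|23)=+1, (11|23)=-1; (−1)^{3·0·11}·(+1)^0·(-1)^3 = -1.
v=3: a=3^1·(≡1), b=3^1·(≡1) mod 3; (1|3)=+1, (1|3)=+1; (−1)^{1·1·1}·(+1)^1·(+1)^1 = -1.
v=5: a=5^1·(≡4), b=5^2·(≡4) mod 5; (4|5)=+1, (4|5)=+1; (−1)^{1·2·2}·(+1)^2·(+1)^1 = +1.
v=19: a=19^1·(≡8), b=19^0·(≡2) mod 19; (8|19)=-1, (2|19)=-1; (−1)^{1·0·9}·(-1)^0·(-1)^1 = -1.
v=2: v_2(a)=-2, v_2(b)=1; units ≡ 3, 5 (mod 8); ε·ε+αω+βω = 1·0+-2·1+1·1 ≡ 1  ⇒  (a,b)_2 = -1.
v=∞: 6555 > 0 and -6 < 0  ⇒  (a,b)_∞ = +1.
v=7: a=7^2·(≡5), b=7^0·(≡4) mod 7; (5|7)=-1, (4|7)=+1; (−1)^{2·0·3}·(-1)^0·(+1)^2 = +1.
|Ram(6555, -6)| = 4, even; anisotropic at {2, 3, 19, 23}.

[2, 3, 19, 23]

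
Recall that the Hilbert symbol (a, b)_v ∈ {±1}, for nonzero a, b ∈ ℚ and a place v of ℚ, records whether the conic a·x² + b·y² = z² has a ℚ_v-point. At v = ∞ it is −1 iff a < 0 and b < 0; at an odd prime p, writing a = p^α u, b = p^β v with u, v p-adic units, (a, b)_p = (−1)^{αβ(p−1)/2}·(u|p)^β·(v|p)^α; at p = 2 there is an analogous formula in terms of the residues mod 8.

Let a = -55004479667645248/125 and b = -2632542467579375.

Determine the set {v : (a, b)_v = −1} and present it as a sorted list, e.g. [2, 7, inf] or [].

[5, 13, 31, inf]

(a, b) ≡ (-787865, -527) mod (ℚ^×)²; places V = {2, 5, 13, 17, 19, 23, 31, ∞}.
(a,b)_5: α=-3, u≡2; β=4, v≡3 (mod 5); (2|5)=-1, (3|5)=-1; sign (−1)^0·-1^4·-1^-3 = -1.
(a,b)_19: α=2, u≡13; β=0, v≡1 (mod 19); (13|19)=-1, (1|19)=+1; sign (−1)^0·-1^0·+1^2 = +1.
(a,b)_17: α=1, u≡10; β=1, v≡3 (mod 17); (10|17)=-1, (3|17)=-1; sign (−1)^0·-1^1·-1^1 = +1.
(a,b)_23: α=3, u≡5; β=4, v≡6 (mod 23); (5|23)=-1, (6|23)=+1; sign (−1)^0·-1^4·+1^3 = +1.
(a,b)_∞: sgn(-787865)=−, sgn(-527)=−, so -1.
(a,b)_13: α=5, u≡1; β=4, v≡5 (mod 13); (1|13)=+1, (5|13)=-1; sign (−1)^0·+1^4·-1^5 = -1.
(a,b)_31: α=1, u≡25; β=1, v≡10 (mod 31); (25|31)=+1, (10|31)=+1; sign (−1)^1·+1^1·+1^1 = -1.
(a,b)_2: α=6, β=0; u≡7, v≡1 (mod 8); ε(u)ε(v)=1·0, αω(v)=6·0, βω(u)=0·0; sum ≡ 0  ⇒  +1.
(-787865, -527 / ℚ) ramifies at {5, 13, 31, ∞}: a division algebra.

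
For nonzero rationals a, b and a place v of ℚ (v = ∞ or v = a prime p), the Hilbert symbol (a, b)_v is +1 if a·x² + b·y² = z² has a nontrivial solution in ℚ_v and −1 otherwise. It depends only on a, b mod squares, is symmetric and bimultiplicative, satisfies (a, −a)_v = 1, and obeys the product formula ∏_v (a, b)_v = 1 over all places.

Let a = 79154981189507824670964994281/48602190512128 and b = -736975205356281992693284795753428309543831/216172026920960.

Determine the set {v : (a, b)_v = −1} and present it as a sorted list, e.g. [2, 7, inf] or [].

(a, b) ≡ (5957, -60610) mod (ℚ^×)²; places V = {2, 3, 5, 7, 11, 13, 19, 23, 29, 31, 37, ∞}.
(a,b)_11: α=-4, u≡7; β=-1, v≡9 (mod 11); (7|11)=-1, (9|11)=+1; sign (−1)^0·-1^-1·+1^-4 = -1.
(a,b)_23: α=3, u≡9; β=6, v≡3 (mod 23); (9|23)=+1, (3|23)=+1; sign (−1)^0·+1^6·+1^3 = +1.
(a,b)_∞: sgn(5957)=+, sgn(-60610)=−, so +1.
(a,b)_19: α=4, u≡14; β=3, v≡8 (mod 19); (14|19)=-1, (8|19)=-1; sign (−1)^0·-1^3·-1^4 = -1.
(a,b)_2: α=-16, β=-21; u≡5, v≡7 (mod 8); ε(u)ε(v)=0·1, αω(v)=-16·0, βω(u)=-21·1; sum ≡ 1  ⇒  -1.
(a,b)_37: α=-3, u≡17; β=-4, v≡36 (mod 37); (17|37)=-1, (36|37)=+1; sign (−1)^0·-1^-4·+1^-3 = +1.
(a,b)_13: α=4, u≡10; β=6, v≡9 (mod 13); (10|13)=+1, (9|13)=+1; sign (−1)^0·+1^6·+1^4 = +1.
(a,b)_3: α=8, u≡2; β=10, v≡2 (mod 3); (2|3)=-1, (2|3)=-1; sign (−1)^0·-1^10·-1^8 = +1.
(a,b)_5: α=0, u≡2; β=-1, v≡2 (mod 5); (2|5)=-1, (2|5)=-1; sign (−1)^0·-1^-1·-1^0 = -1.
(a,b)_31: α=4, u≡1; β=6, v≡11 (mod 31); (1|31)=+1, (11|31)=-1; sign (−1)^0·+1^6·-1^4 = +1.
(a,b)_29: α=2, u≡18; β=3, v≡19 (mod 29); (18|29)=-1, (19|29)=-1; sign (−1)^0·-1^3·-1^2 = -1.
(a,b)_7: α=3, u≡2; β=6, v≡5 (mod 7); (2|7)=+1, (5|7)=-1; sign (−1)^0·+1^6·-1^3 = -1.
(5957, -60610 / ℚ) ramifies at {2, 5, 7, 11, 19, 29}: a division algebra.

[2, 5, 7, 11, 19, 29]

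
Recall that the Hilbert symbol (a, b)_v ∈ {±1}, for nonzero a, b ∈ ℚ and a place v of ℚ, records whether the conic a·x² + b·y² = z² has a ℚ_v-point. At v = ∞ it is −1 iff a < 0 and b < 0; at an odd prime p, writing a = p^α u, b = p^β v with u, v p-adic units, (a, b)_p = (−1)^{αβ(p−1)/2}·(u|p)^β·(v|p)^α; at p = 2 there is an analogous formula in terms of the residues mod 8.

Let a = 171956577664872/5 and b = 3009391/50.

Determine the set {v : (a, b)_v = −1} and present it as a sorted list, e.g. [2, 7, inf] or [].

[3, 5, 7, 11, 17, 19]

Mod squares: a ≡ 4290, b ≡ 49742. Check v ∈ {∞, 2, 3, 5, 7, 11, 13, 17, 19}.
v=3: a=3^5·(≡2), b=3^0·(≡2) mod 3; (2|3)=-1, (2|3)=-1; (−1)^{5·0·1}·(-1)^0·(-1)^5 = -1.
v=11: a=11^3·(≡3), b=11^3·(≡1) mod 11; (3|11)=+1, (1|11)=+1; (−1)^{3·3·5}·(+1)^3·(+1)^3 = -1.
v=2: v_2(a)=3, v_2(b)=-1; units ≡ 1, 7 (mod 8); ε·ε+αω+βω = 0·1+3·0+-1·0 ≡ 0  ⇒  (a,b)_2 = +1.
v=7: a=7^2·(≡6), b=7^1·(≡1) mod 7; (6|7)=-1, (1|7)=+1; (−1)^{2·1·3}·(-1)^1·(+1)^2 = -1.
v=19: a=19^2·(≡10), b=19^1·(≡2) mod 19; (10|19)=-1, (2|19)=-1; (−1)^{2·1·9}·(-1)^1·(-1)^2 = -1.
v=17: a=17^2·(≡5), b=17^1·(≡15) mod 17; (5|17)=-1, (15|17)=+1; (−1)^{2·1·8}·(-1)^1·(+1)^2 = -1.
v=13: a=13^1·(≡7), b=13^0·(≡9) mod 13; (7|13)=-1, (9|13)=+1; (−1)^{1·0·6}·(-1)^0·(+1)^1 = +1.
v=5: a=5^-1·(≡2), b=5^-2·(≡3) mod 5; (2|5)=-1, (3|5)=-1; (−1)^{-1·-2·2}·(-1)^-2·(-1)^-1 = -1.
v=∞: 4290 > 0 and 49742 > 0  ⇒  (a,b)_∞ = +1.
(4290, 49742 / ℚ) ramifies at {3, 5, 7, 11, 17, 19}: a division algebra.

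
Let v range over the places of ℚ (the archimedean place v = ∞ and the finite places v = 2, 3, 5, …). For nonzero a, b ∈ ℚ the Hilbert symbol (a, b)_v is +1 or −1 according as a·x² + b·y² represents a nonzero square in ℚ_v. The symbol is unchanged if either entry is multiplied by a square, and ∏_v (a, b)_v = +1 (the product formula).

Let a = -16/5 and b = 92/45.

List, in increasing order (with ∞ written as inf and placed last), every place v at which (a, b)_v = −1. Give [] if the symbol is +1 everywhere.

(a, b) ≡ (-5, 115) mod (ℚ^×)²; places V = {2, 3, 5, 23, ∞}.
(a,b)_3: α=0, u≡1; β=-2, v≡1 (mod 3); (1|3)=+1, (1|3)=+1; sign (−1)^0·+1^-2·+1^0 = +1.
(a,b)_5: α=-1, u≡4; β=-1, v≡3 (mod 5); (4|5)=+1, (3|5)=-1; sign (−1)^0·+1^-1·-1^-1 = -1.
(a,b)_2: α=4, β=2; u≡3, v≡3 (mod 8); ε(u)ε(v)=1·1, αω(v)=4·1, βω(u)=2·1; sum ≡ 1  ⇒  -1.
(a,b)_∞: sgn(-5)=−, sgn(115)=+, so +1.
(a,b)_23: α=0, u≡6; β=1, v≡19 (mod 23); (6|23)=+1, (19|23)=-1; sign (−1)^0·+1^1·-1^0 = +1.
|Ram(-5, 115)| = 2, even; anisotropic at {2, 5}.

[2, 5]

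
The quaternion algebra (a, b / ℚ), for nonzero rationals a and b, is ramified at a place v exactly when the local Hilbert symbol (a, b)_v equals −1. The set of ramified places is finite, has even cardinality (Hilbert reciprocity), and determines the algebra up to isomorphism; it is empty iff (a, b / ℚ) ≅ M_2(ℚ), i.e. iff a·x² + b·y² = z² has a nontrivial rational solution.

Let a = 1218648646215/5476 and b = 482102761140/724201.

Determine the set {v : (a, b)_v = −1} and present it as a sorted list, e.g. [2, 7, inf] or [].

[3, 11]

Mod squares: a ≡ 15015, b ≡ 165. Check v ∈ {∞, 2, 3, 5, 7, 11, 13, 23, 37}.
v=11: a=11^3·(≡4), b=11^3·(≡5) mod 11; (4|11)=+1, (5|11)=+1; (−1)^{3·3·5}·(+1)^3·(+1)^3 = -1.
v=5: a=5^1·(≡3), b=5^1·(≡3) mod 5; (3|5)=-1, (3|5)=-1; (−1)^{1·1·2}·(-1)^1·(-1)^1 = +1.
v=7: a=7^3·(≡5), b=7^2·(≡2) mod 7; (5|7)=-1, (2|7)=+1; (−1)^{3·2·3}·(-1)^2·(+1)^3 = +1.
v=3: a=3^5·(≡1), b=3^7·(≡1) mod 3; (1|3)=+1, (1|3)=+1; (−1)^{5·7·1}·(+1)^7·(+1)^5 = -1.
v=37: a=37^-2·(≡25), b=37^-2·(≡24) mod 37; (25|37)=+1, (24|37)=-1; (−1)^{-2·-2·18}·(+1)^-2·(-1)^-2 = +1.
v=23: a=23^0·(≡17), b=23^-2·(≡13) mod 23; (17|23)=-1, (13|23)=+1; (−1)^{0·-2·11}·(-1)^-2·(+1)^0 = +1.
v=∞: 15015 > 0 and 165 > 0  ⇒  (a,b)_∞ = +1.
v=13: a=13^3·(≡11), b=13^2·(≡1) mod 13; (11|13)=-1, (1|13)=+1; (−1)^{3·2·6}·(-1)^2·(+1)^3 = +1.
v=2: v_2(a)=-2, v_2(b)=2; units ≡ 7, 5 (mod 8); ε·ε+αω+βω = 1·0+-2·1+2·0 ≡ 0  ⇒  (a,b)_2 = +1.
|Ram(15015, 165)| = 2, even; anisotropic at {3, 11}.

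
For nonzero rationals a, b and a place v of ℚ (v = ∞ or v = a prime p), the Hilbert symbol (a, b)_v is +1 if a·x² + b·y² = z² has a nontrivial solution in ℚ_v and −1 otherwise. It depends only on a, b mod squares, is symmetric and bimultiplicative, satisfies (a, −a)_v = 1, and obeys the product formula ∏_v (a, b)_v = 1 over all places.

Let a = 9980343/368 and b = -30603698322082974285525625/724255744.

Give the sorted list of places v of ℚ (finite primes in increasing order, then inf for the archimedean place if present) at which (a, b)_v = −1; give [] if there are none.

[17, 41]

(a, b) ≡ (25505321, -622081) mod (ℚ^×)²; places V = {2, 3, 5, 11, 17, 23, 29, 37, 41, 43, ∞}.
(a,b)_37: α=1, u≡14; β=3, v≡13 (mod 37); (14|37)=-1, (13|37)=-1; sign (−1)^0·-1^3·-1^1 = +1.
(a,b)_5: α=0, u≡1; β=4, v≡1 (mod 5); (1|5)=+1, (1|5)=+1; sign (−1)^0·+1^4·+1^0 = +1.
(a,b)_43: α=1, u≡12; β=3, v≡15 (mod 43); (12|43)=-1, (15|43)=+1; sign (−1)^1·-1^3·+1^1 = +1.
(a,b)_∞: sgn(25505321)=+, sgn(-622081)=−, so +1.
(a,b)_3: α=2, u≡2; β=0, v≡2 (mod 3); (2|3)=-1, (2|3)=-1; sign (−1)^0·-1^0·-1^2 = +1.
(a,b)_2: α=-4, β=-10; u≡1, v≡7 (mod 8); ε(u)ε(v)=0·1, αω(v)=-4·0, βω(u)=-10·0; sum ≡ 0  ⇒  +1.
(a,b)_17: α=1, u≡14; β=3, v≡15 (mod 17); (14|17)=-1, (15|17)=+1; sign (−1)^0·-1^3·+1^1 = -1.
(a,b)_41: α=1, u≡35; β=2, v≡29 (mod 41); (35|41)=-1, (29|41)=-1; sign (−1)^0·-1^2·-1^1 = -1.
(a,b)_29: α=0, u≡4; β=-4, v≡26 (mod 29); (4|29)=+1, (26|29)=-1; sign (−1)^0·+1^-4·-1^0 = +1.
(a,b)_23: α=-1, u≡10; β=3, v≡12 (mod 23); (10|23)=-1, (12|23)=+1; sign (−1)^1·-1^3·+1^-1 = +1.
(a,b)_11: α=0, u≡2; β=2, v≡7 (mod 11); (2|11)=-1, (7|11)=-1; sign (−1)^0·-1^2·-1^0 = +1.
Ram(25505321, -622081) = {17, 41}; no ℚ_17-point on the conic.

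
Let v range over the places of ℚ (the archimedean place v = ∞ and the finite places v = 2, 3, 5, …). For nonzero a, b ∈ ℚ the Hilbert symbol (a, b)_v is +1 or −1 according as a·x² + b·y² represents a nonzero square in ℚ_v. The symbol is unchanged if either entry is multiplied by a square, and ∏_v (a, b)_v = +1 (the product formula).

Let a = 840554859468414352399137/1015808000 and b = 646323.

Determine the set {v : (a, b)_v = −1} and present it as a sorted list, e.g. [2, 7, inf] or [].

Mod squares: a ≡ 209715, b ≡ 646323. Check v ∈ {∞, 2, 3, 5, 7, 11, 13, 17, 19, 23, 29, 31, 41}.
v=3: a=3^9·(≡2), b=3^1·(≡2) mod 3; (2|3)=-1, (2|3)=-1; (−1)^{9·1·1}·(-1)^1·(-1)^9 = -1.
v=7: a=7^2·(≡2), b=7^0·(≡6) mod 7; (2|7)=+1, (6|7)=-1; (−1)^{2·0·3}·(+1)^0·(-1)^2 = +1.
v=5: a=5^-3·(≡3), b=5^0·(≡3) mod 5; (3|5)=-1, (3|5)=-1; (−1)^{-3·0·2}·(-1)^0·(-1)^-3 = -1.
v=23: a=23^0·(≡6), b=23^1·(≡18) mod 23; (6|23)=+1, (18|23)=+1; (−1)^{0·1·11}·(+1)^1·(+1)^0 = +1.
v=11: a=11^1·(≡10), b=11^0·(≡7) mod 11; (10|11)=-1, (7|11)=-1; (−1)^{1·0·5}·(-1)^0·(-1)^1 = -1.
v=31: a=31^-1·(≡4), b=31^0·(≡4) mod 31; (4|31)=+1, (4|31)=+1; (−1)^{-1·0·15}·(+1)^0·(+1)^-1 = +1.
v=17: a=17^2·(≡10), b=17^1·(≡7) mod 17; (10|17)=-1, (7|17)=-1; (−1)^{2·1·8}·(-1)^1·(-1)^2 = -1.
v=2: v_2(a)=-18, v_2(b)=0; units ≡ 3, 3 (mod 8); ε·ε+αω+βω = 1·1+-18·1+0·1 ≡ 1  ⇒  (a,b)_2 = -1.
v=41: a=41^1·(≡32), b=41^0·(≡40) mod 41; (32|41)=+1, (40|41)=+1; (−1)^{1·0·20}·(+1)^0·(+1)^1 = +1.
v=∞: 209715 > 0 and 646323 > 0  ⇒  (a,b)_∞ = +1.
v=19: a=19^6·(≡15), b=19^1·(≡7) mod 19; (15|19)=-1, (7|19)=+1; (−1)^{6·1·9}·(-1)^1·(+1)^6 = -1.
v=29: a=29^2·(≡24), b=29^1·(≡15) mod 29; (24|29)=+1, (15|29)=-1; (−1)^{2·1·14}·(+1)^1·(-1)^2 = +1.
v=13: a=13^2·(≡12), b=13^0·(≡2) mod 13; (12|13)=+1, (2|13)=-1; (−1)^{2·0·6}·(+1)^0·(-1)^2 = +1.
|Ram(209715, 646323)| = 6, even; anisotropic at {2, 3, 5, 11, 17, 19}.

[2, 3, 5, 11, 17, 19]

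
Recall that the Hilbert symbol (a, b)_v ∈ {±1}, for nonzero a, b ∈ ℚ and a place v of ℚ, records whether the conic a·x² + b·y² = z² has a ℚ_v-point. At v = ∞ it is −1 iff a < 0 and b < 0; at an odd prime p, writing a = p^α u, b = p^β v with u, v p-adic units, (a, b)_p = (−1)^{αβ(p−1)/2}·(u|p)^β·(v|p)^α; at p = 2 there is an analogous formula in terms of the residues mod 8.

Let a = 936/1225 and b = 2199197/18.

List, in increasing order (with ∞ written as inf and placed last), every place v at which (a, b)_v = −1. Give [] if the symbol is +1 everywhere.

Mod squares: a ≡ 26, b ≡ 154. Check v ∈ {∞, 2, 3, 5, 7, 11, 13}.
v=3: a=3^2·(≡2), b=3^-2·(≡1) mod 3; (2|3)=-1, (1|3)=+1; (−1)^{2·-2·1}·(-1)^-2·(+1)^2 = +1.
v=13: a=13^1·(≡11), b=13^4·(≡5) mod 13; (11|13)=-1, (5|13)=-1; (−1)^{1·4·6}·(-1)^4·(-1)^1 = -1.
v=2: v_2(a)=3, v_2(b)=-1; units ≡ 5, 5 (mod 8); ε·ε+αω+βω = 0·0+3·1+-1·1 ≡ 0  ⇒  (a,b)_2 = +1.
v=7: a=7^-2·(≡3), b=7^1·(≡1) mod 7; (3|7)=-1, (1|7)=+1; (−1)^{-2·1·3}·(-1)^1·(+1)^-2 = -1.
v=11: a=11^0·(≡3), b=11^1·(≡5) mod 11; (3|11)=+1, (5|11)=+1; (−1)^{0·1·5}·(+1)^1·(+1)^0 = +1.
v=∞: 26 > 0 and 154 > 0  ⇒  (a,b)_∞ = +1.
v=5: a=5^-2·(≡4), b=5^0·(≡4) mod 5; (4|5)=+1, (4|5)=+1; (−1)^{-2·0·2}·(+1)^0·(+1)^-2 = +1.
Ram(26, 154) = {7, 13}; no ℚ_7-point on the conic.

[7, 13]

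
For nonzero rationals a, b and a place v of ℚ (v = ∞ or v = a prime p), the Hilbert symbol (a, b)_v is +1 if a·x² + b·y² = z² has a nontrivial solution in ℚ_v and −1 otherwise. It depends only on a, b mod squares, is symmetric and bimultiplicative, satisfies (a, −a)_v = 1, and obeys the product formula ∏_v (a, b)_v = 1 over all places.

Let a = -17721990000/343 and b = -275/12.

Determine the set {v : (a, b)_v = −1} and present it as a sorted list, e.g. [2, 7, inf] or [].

(a, b) ≡ (-17017, -33) mod (ℚ^×)²; places V = {2, 3, 5, 7, 11, 13, 17, ∞}.
(a,b)_11: α=1, u≡4; β=1, v≡8 (mod 11); (4|11)=+1, (8|11)=-1; sign (−1)^1·+1^1·-1^1 = +1.
(a,b)_2: α=4, β=-2; u≡7, v≡7 (mod 8); ε(u)ε(v)=1·1, αω(v)=4·0, βω(u)=-2·0; sum ≡ 1  ⇒  -1.
(a,b)_3: α=6, u≡2; β=-1, v≡1 (mod 3); (2|3)=-1, (1|3)=+1; sign (−1)^0·-1^-1·+1^6 = -1.
(a,b)_∞: sgn(-17017)=−, sgn(-33)=−, so -1.
(a,b)_17: α=1, u≡13; β=0, v≡4 (mod 17); (13|17)=+1, (4|17)=+1; sign (−1)^0·+1^0·+1^1 = +1.
(a,b)_7: α=-3, u≡6; β=0, v≡1 (mod 7); (6|7)=-1, (1|7)=+1; sign (−1)^0·-1^0·+1^-3 = +1.
(a,b)_13: α=1, u≡10; β=0, v≡2 (mod 13); (10|13)=+1, (2|13)=-1; sign (−1)^0·+1^0·-1^1 = -1.
(a,b)_5: α=4, u≡2; β=2, v≡2 (mod 5); (2|5)=-1, (2|5)=-1; sign (−1)^0·-1^2·-1^4 = +1.
Ram(-17017, -33) = {2, 3, 13, ∞}; no ℚ_2-point on the conic.

[2, 3, 13, inf]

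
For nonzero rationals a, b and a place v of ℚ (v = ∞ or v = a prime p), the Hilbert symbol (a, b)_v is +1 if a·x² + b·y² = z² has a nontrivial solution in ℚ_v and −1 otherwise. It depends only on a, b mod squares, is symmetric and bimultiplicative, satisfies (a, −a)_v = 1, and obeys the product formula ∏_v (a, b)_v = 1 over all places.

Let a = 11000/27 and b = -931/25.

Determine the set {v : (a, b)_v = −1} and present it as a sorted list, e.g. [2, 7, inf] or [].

[2, 3]

(a, b) ≡ (330, -19) mod (ℚ^×)²; places V = {2, 3, 5, 7, 11, 19, ∞}.
(a,b)_19: α=0, u≡7; β=1, v≡14 (mod 19); (7|19)=+1, (14|19)=-1; sign (−1)^0·+1^1·-1^0 = +1.
(a,b)_2: α=3, β=0; u≡5, v≡5 (mod 8); ε(u)ε(v)=0·0, αω(v)=3·1, βω(u)=0·1; sum ≡ 1  ⇒  -1.
(a,b)_11: α=1, u≡2; β=0, v≡5 (mod 11); (2|11)=-1, (5|11)=+1; sign (−1)^0·-1^0·+1^1 = +1.
(a,b)_3: α=-3, u≡2; β=0, v≡2 (mod 3); (2|3)=-1, (2|3)=-1; sign (−1)^0·-1^0·-1^-3 = -1.
(a,b)_∞: sgn(330)=+, sgn(-19)=−, so +1.
(a,b)_5: α=3, u≡4; β=-2, v≡4 (mod 5); (4|5)=+1, (4|5)=+1; sign (−1)^0·+1^-2·+1^3 = +1.
(a,b)_7: α=0, u≡4; β=2, v≡4 (mod 7); (4|7)=+1, (4|7)=+1; sign (−1)^0·+1^2·+1^0 = +1.
(330, -19 / ℚ) ramifies at {2, 3}: a division algebra.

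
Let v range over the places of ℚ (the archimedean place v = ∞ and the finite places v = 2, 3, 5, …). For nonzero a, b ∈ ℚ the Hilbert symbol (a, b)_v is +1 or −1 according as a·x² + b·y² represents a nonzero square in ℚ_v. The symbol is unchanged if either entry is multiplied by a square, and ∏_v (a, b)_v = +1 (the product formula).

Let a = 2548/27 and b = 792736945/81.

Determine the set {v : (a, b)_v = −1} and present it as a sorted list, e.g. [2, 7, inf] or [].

[13, 17]

(a, b) ≡ (39, 1105) mod (ℚ^×)²; places V = {2, 3, 5, 7, 11, 13, 17, ∞}.
(a,b)_13: α=1, u≡1; β=1, v≡5 (mod 13); (1|13)=+1, (5|13)=-1; sign (−1)^0·+1^1·-1^1 = -1.
(a,b)_17: α=0, u≡10; β=1, v≡11 (mod 17); (10|17)=-1, (11|17)=-1; sign (−1)^0·-1^1·-1^0 = -1.
(a,b)_3: α=-3, u≡1; β=-4, v≡1 (mod 3); (1|3)=+1, (1|3)=+1; sign (−1)^0·+1^-4·+1^-3 = +1.
(a,b)_5: α=0, u≡4; β=1, v≡4 (mod 5); (4|5)=+1, (4|5)=+1; sign (−1)^0·+1^1·+1^0 = +1.
(a,b)_11: α=0, u≡8; β=4, v≡9 (mod 11); (8|11)=-1, (9|11)=+1; sign (−1)^0·-1^4·+1^0 = +1.
(a,b)_2: α=2, β=0; u≡7, v≡1 (mod 8); ε(u)ε(v)=1·0, αω(v)=2·0, βω(u)=0·0; sum ≡ 0  ⇒  +1.
(a,b)_∞: sgn(39)=+, sgn(1105)=+, so +1.
(a,b)_7: α=2, u≡4; β=2, v≡6 (mod 7); (4|7)=+1, (6|7)=-1; sign (−1)^0·+1^2·-1^2 = +1.
(39, 1105 / ℚ) ramifies at {13, 17}: a division algebra.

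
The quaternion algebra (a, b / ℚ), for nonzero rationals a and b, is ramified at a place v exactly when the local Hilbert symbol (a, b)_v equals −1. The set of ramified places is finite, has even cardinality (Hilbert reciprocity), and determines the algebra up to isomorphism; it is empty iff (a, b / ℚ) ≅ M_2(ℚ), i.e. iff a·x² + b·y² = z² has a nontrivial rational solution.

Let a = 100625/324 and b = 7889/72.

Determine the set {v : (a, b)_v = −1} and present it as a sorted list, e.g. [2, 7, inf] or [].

Mod squares: a ≡ 161, b ≡ 322. Check v ∈ {∞, 2, 3, 5, 7, 23}.
v=∞: 161 > 0 and 322 > 0  ⇒  (a,b)_∞ = +1.
v=2: v_2(a)=-2, v_2(b)=-3; units ≡ 1, 1 (mod 8); ε·ε+αω+βω = 0·0+-2·0+-3·0 ≡ 0  ⇒  (a,b)_2 = +1.
v=3: a=3^-4·(≡2), b=3^-2·(≡1) mod 3; (2|3)=-1, (1|3)=+1; (−1)^{-4·-2·1}·(-1)^-2·(+1)^-4 = +1.
v=23: a=23^1·(≡14), b=23^1·(≡7) mod 23; (14|23)=-1, (7|23)=-1; (−1)^{1·1·11}·(-1)^1·(-1)^1 = -1.
v=5: a=5^4·(≡4), b=5^0·(≡2) mod 5; (4|5)=+1, (2|5)=-1; (−1)^{4·0·2}·(+1)^0·(-1)^4 = +1.
v=7: a=7^1·(≡2), b=7^3·(≡1) mod 7; (2|7)=+1, (1|7)=+1; (−1)^{1·3·3}·(+1)^3·(+1)^1 = -1.
(161, 322 / ℚ) ramifies at {7, 23}: a division algebra.

[7, 23]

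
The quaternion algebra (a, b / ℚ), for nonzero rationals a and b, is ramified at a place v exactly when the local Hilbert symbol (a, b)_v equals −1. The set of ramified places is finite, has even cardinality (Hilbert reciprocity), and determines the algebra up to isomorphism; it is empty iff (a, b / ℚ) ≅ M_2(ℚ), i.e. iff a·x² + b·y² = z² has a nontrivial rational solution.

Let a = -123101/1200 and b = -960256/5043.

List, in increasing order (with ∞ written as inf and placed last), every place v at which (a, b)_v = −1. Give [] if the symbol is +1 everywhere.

Mod squares: a ≡ -1023, b ≡ -93. Check v ∈ {∞, 2, 3, 5, 11, 19, 31, 41}.
v=41: a=41^0·(≡2), b=41^-2·(≡29) mod 41; (2|41)=+1, (29|41)=-1; (−1)^{0·-2·20}·(+1)^-2·(-1)^0 = +1.
v=19: a=19^2·(≡13), b=19^0·(≡10) mod 19; (13|19)=-1, (10|19)=-1; (−1)^{2·0·9}·(-1)^0·(-1)^2 = +1.
v=11: a=11^1·(≡7), b=11^2·(≡10) mod 11; (7|11)=-1, (10|11)=-1; (−1)^{1·2·5}·(-1)^2·(-1)^1 = -1.
v=3: a=3^-1·(≡1), b=3^-1·(≡2) mod 3; (1|3)=+1, (2|3)=-1; (−1)^{-1·-1·1}·(+1)^-1·(-1)^-1 = +1.
v=5: a=5^-2·(≡3), b=5^0·(≡3) mod 5; (3|5)=-1, (3|5)=-1; (−1)^{-2·0·2}·(-1)^0·(-1)^-2 = +1.
v=∞: -1023 < 0 and -93 < 0  ⇒  (a,b)_∞ = -1.
v=2: v_2(a)=-4, v_2(b)=8; units ≡ 1, 3 (mod 8); ε·ε+αω+βω = 0·1+-4·1+8·0 ≡ 0  ⇒  (a,b)_2 = +1.
v=31: a=31^1·(≡21), b=31^1·(≡10) mod 31; (21|31)=-1, (10|31)=+1; (−1)^{1·1·15}·(-1)^1·(+1)^1 = +1.
(-1023, -93 / ℚ) ramifies at {11, ∞}: a division algebra.

[11, inf]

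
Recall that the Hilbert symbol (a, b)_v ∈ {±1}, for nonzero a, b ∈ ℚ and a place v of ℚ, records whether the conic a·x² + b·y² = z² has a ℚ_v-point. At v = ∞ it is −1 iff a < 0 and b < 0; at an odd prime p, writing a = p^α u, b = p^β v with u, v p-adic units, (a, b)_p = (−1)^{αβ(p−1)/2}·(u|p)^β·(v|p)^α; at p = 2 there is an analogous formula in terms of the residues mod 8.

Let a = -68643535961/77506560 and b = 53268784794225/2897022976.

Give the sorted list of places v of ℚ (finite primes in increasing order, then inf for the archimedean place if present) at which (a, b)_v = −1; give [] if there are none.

[7, 11]

(a, b) ≡ (-10010, 1001) mod (ℚ^×)²; places V = {2, 3, 5, 7, 11, 13, 29, ∞}.
(a,b)_5: α=-1, u≡2; β=2, v≡4 (mod 5); (2|5)=-1, (4|5)=+1; sign (−1)^0·-1^2·+1^-1 = +1.
(a,b)_29: α=-2, u≡6; β=-4, v≡3 (mod 29); (6|29)=+1, (3|29)=-1; sign (−1)^0·+1^-4·-1^-2 = +1.
(a,b)_3: α=-2, u≡1; β=2, v≡2 (mod 3); (1|3)=+1, (2|3)=-1; sign (−1)^0·+1^2·-1^-2 = +1.
(a,b)_13: α=5, u≡9; β=7, v≡4 (mod 13); (9|13)=+1, (4|13)=+1; sign (−1)^0·+1^7·+1^5 = +1.
(a,b)_2: α=-11, β=-12; u≡3, v≡1 (mod 8); ε(u)ε(v)=1·0, αω(v)=-11·0, βω(u)=-12·1; sum ≡ 0  ⇒  +1.
(a,b)_∞: sgn(-10010)=−, sgn(1001)=+, so +1.
(a,b)_11: α=1, u≡1; β=1, v≡4 (mod 11); (1|11)=+1, (4|11)=+1; sign (−1)^1·+1^1·+1^1 = -1.
(a,b)_7: α=5, u≡5; β=3, v≡3 (mod 7); (5|7)=-1, (3|7)=-1; sign (−1)^1·-1^3·-1^5 = -1.
Ram(-10010, 1001) = {7, 11}; no ℚ_7-point on the conic.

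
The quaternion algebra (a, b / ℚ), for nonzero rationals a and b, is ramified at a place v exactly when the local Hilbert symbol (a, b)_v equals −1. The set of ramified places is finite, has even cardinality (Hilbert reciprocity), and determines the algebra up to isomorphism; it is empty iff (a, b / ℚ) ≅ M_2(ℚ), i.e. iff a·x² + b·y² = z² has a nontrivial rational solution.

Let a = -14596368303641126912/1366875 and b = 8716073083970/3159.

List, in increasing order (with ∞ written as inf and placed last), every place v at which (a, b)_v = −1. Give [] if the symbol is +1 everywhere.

(a, b) ≡ (-16926, 53232270) mod (ℚ^×)²; places V = {2, 3, 5, 7, 13, 17, 19, 31, 37, ∞}.
(a,b)_∞: sgn(-16926)=−, sgn(53232270)=+, so +1.
(a,b)_7: α=3, u≡4; β=3, v≡5 (mod 7); (4|7)=+1, (5|7)=-1; sign (−1)^1·+1^3·-1^3 = +1.
(a,b)_3: α=-7, u≡1; β=-5, v≡2 (mod 3); (1|3)=+1, (2|3)=-1; sign (−1)^1·+1^-5·-1^-7 = +1.
(a,b)_31: α=1, u≡17; β=1, v≡25 (mod 31); (17|31)=-1, (25|31)=+1; sign (−1)^1·-1^1·+1^1 = +1.
(a,b)_13: α=1, u≡5; β=-1, v≡2 (mod 13); (5|13)=-1, (2|13)=-1; sign (−1)^0·-1^-1·-1^1 = +1.
(a,b)_2: α=11, β=1; u≡1, v≡7 (mod 8); ε(u)ε(v)=0·1, αω(v)=11·0, βω(u)=1·0; sum ≡ 0  ⇒  +1.
(a,b)_17: α=2, u≡6; β=1, v≡12 (mod 17); (6|17)=-1, (12|17)=-1; sign (−1)^0·-1^1·-1^2 = -1.
(a,b)_19: α=4, u≡3; β=4, v≡10 (mod 19); (3|19)=-1, (10|19)=-1; sign (−1)^0·-1^4·-1^4 = +1.
(a,b)_5: α=-4, u≡4; β=1, v≡1 (mod 5); (4|5)=+1, (1|5)=+1; sign (−1)^0·+1^1·+1^-4 = +1.
(a,b)_37: α=2, u≡20; β=1, v≡6 (mod 37); (20|37)=-1, (6|37)=-1; sign (−1)^0·-1^1·-1^2 = -1.
|Ram(-16926, 53232270)| = 2, even; anisotropic at {17, 37}.

[17, 37]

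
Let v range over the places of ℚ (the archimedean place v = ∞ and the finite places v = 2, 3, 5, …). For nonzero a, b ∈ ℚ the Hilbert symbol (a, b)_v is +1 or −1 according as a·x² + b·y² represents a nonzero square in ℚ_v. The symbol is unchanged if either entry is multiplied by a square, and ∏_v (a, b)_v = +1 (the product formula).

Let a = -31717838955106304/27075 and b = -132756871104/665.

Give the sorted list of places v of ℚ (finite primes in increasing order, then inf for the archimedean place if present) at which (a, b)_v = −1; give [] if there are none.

[3, 5, 13, 17, 19, inf]

Mod squares: a ≡ -663, b ≡ -25935. Check v ∈ {∞, 2, 3, 5, 7, 11, 13, 17, 19}.
v=7: a=7^2·(≡4), b=7^-1·(≡6) mod 7; (4|7)=+1, (6|7)=-1; (−1)^{2·-1·3}·(+1)^-1·(-1)^2 = +1.
v=19: a=19^-2·(≡18), b=19^-1·(≡2) mod 19; (18|19)=-1, (2|19)=-1; (−1)^{-2·-1·9}·(-1)^-1·(-1)^-2 = -1.
v=13: a=13^3·(≡12), b=13^3·(≡6) mod 13; (12|13)=+1, (6|13)=-1; (−1)^{3·3·6}·(+1)^3·(-1)^3 = -1.
v=2: v_2(a)=12, v_2(b)=6; units ≡ 1, 1 (mod 8); ε·ε+αω+βω = 0·0+12·0+6·0 ≡ 0  ⇒  (a,b)_2 = +1.
v=5: a=5^-2·(≡2), b=5^-1·(≡2) mod 5; (2|5)=-1, (2|5)=-1; (−1)^{-2·-1·2}·(-1)^-1·(-1)^-2 = -1.
v=11: a=11^4·(≡6), b=11^2·(≡4) mod 11; (6|11)=-1, (4|11)=+1; (−1)^{4·2·5}·(-1)^2·(+1)^4 = +1.
v=∞: -663 < 0 and -25935 < 0  ⇒  (a,b)_∞ = -1.
v=3: a=3^-1·(≡1), b=3^3·(≡1) mod 3; (1|3)=+1, (1|3)=+1; (−1)^{-1·3·1}·(+1)^3·(+1)^-1 = -1.
v=17: a=17^3·(≡11), b=17^2·(≡7) mod 17; (11|17)=-1, (7|17)=-1; (−1)^{3·2·8}·(-1)^2·(-1)^3 = -1.
|Ram(-663, -25935)| = 6, even; anisotropic at {3, 5, 13, 17, 19, ∞}.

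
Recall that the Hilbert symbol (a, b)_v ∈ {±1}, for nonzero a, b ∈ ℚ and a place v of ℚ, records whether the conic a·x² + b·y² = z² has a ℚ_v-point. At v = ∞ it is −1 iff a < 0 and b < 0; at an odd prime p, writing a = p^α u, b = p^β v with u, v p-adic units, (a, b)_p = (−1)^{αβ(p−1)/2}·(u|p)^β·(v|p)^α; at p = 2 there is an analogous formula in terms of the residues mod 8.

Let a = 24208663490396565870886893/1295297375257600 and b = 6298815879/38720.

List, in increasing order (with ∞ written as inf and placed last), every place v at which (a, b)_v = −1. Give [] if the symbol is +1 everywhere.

(a, b) ≡ (93, 555) mod (ℚ^×)²; places V = {2, 3, 5, 11, 13, 31, 37, ∞}.
(a,b)_2: α=-10, β=-6; u≡5, v≡3 (mod 8); ε(u)ε(v)=0·1, αω(v)=-10·1, βω(u)=-6·1; sum ≡ 0  ⇒  +1.
(a,b)_3: α=31, u≡1; β=11, v≡2 (mod 3); (1|3)=+1, (2|3)=-1; sign (−1)^1·+1^11·-1^31 = +1.
(a,b)_5: α=-2, u≡2; β=-1, v≡1 (mod 5); (2|5)=-1, (1|5)=+1; sign (−1)^0·-1^-1·+1^-2 = -1.
(a,b)_13: α=-4, u≡6; β=0, v≡3 (mod 13); (6|13)=-1, (3|13)=+1; sign (−1)^0·-1^0·+1^-4 = +1.
(a,b)_37: α=2, u≡22; β=1, v≡19 (mod 37); (22|37)=-1, (19|37)=-1; sign (−1)^0·-1^1·-1^2 = -1.
(a,b)_∞: sgn(93)=+, sgn(555)=+, so +1.
(a,b)_11: α=-6, u≡1; β=-2, v≡4 (mod 11); (1|11)=+1, (4|11)=+1; sign (−1)^0·+1^-2·+1^-6 = +1.
(a,b)_31: α=5, u≡29; β=2, v≡16 (mod 31); (29|31)=-1, (16|31)=+1; sign (−1)^0·-1^2·+1^5 = +1.
Ram(93, 555) = {5, 37}; no ℚ_5-point on the conic.

[5, 37]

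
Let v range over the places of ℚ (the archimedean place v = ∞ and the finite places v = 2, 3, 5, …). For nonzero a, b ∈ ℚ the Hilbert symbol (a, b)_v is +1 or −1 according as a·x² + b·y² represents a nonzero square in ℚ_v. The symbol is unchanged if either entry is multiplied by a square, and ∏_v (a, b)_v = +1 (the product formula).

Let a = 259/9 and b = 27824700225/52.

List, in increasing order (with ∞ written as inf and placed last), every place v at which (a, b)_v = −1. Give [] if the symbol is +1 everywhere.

Mod squares: a ≡ 259, b ≡ 295282533. Check v ∈ {∞, 2, 3, 5, 7, 13, 23, 31, 37, 41}.
v=7: a=7^1·(≡1), b=7^3·(≡1) mod 7; (1|7)=+1, (1|7)=+1; (−1)^{1·3·3}·(+1)^3·(+1)^1 = -1.
v=41: a=41^0·(≡6), b=41^1·(≡22) mod 41; (6|41)=-1, (22|41)=-1; (−1)^{0·1·20}·(-1)^1·(-1)^0 = -1.
v=13: a=13^0·(≡10), b=13^-1·(≡9) mod 13; (10|13)=+1, (9|13)=+1; (−1)^{0·-1·6}·(+1)^-1·(+1)^0 = +1.
v=2: v_2(a)=0, v_2(b)=-2; units ≡ 3, 5 (mod 8); ε·ε+αω+βω = 1·0+0·1+-2·1 ≡ 0  ⇒  (a,b)_2 = +1.
v=5: a=5^0·(≡1), b=5^2·(≡2) mod 5; (1|5)=+1, (2|5)=-1; (−1)^{0·2·2}·(+1)^2·(-1)^0 = +1.
v=37: a=37^1·(≡9), b=37^1·(≡2) mod 37; (9|37)=+1, (2|37)=-1; (−1)^{1·1·18}·(+1)^1·(-1)^1 = -1.
v=31: a=31^0·(≡15), b=31^1·(≡8) mod 31; (15|31)=-1, (8|31)=+1; (−1)^{0·1·15}·(-1)^1·(+1)^0 = -1.
v=3: a=3^-2·(≡1), b=3^1·(≡1) mod 3; (1|3)=+1, (1|3)=+1; (−1)^{-2·1·1}·(+1)^1·(+1)^-2 = +1.
v=23: a=23^0·(≡16), b=23^1·(≡16) mod 23; (16|23)=+1, (16|23)=+1; (−1)^{0·1·11}·(+1)^1·(+1)^0 = +1.
v=∞: 259 > 0 and 295282533 > 0  ⇒  (a,b)_∞ = +1.
Ram(259, 295282533) = {7, 31, 37, 41}; no ℚ_7-point on the conic.

[7, 31, 37, 41]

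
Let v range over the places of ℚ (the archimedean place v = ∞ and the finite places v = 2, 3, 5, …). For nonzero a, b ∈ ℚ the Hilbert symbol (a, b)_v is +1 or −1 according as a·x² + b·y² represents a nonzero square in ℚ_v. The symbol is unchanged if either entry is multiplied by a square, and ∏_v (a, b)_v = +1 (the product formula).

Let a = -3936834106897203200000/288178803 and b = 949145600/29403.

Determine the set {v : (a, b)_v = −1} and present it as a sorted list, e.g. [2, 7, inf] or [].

[5, 13, 19, 31]

(a, b) ≡ (-13110, 27807) mod (ℚ^×)²; places V = {2, 3, 5, 11, 13, 19, 23, 31, ∞}.
(a,b)_13: α=2, u≡6; β=1, v≡8 (mod 13); (6|13)=-1, (8|13)=-1; sign (−1)^0·-1^1·-1^2 = -1.
(a,b)_5: α=5, u≡2; β=2, v≡3 (mod 5); (2|5)=-1, (3|5)=-1; sign (−1)^0·-1^2·-1^5 = -1.
(a,b)_31: α=2, u≡3; β=1, v≡30 (mod 31); (3|31)=-1, (30|31)=-1; sign (−1)^0·-1^1·-1^2 = -1.
(a,b)_19: α=1, u≡3; β=0, v≡3 (mod 19); (3|19)=-1, (3|19)=-1; sign (−1)^0·-1^0·-1^1 = -1.
(a,b)_23: α=3, u≡17; β=1, v≡13 (mod 23); (17|23)=-1, (13|23)=+1; sign (−1)^1·-1^1·+1^3 = +1.
(a,b)_2: α=25, β=12; u≡5, v≡7 (mod 8); ε(u)ε(v)=0·1, αω(v)=25·0, βω(u)=12·1; sum ≡ 0  ⇒  +1.
(a,b)_3: α=-9, u≡1; β=-5, v≡2 (mod 3); (1|3)=+1, (2|3)=-1; sign (−1)^1·+1^-5·-1^-9 = +1.
(a,b)_11: α=-4, u≡10; β=-2, v≡7 (mod 11); (10|11)=-1, (7|11)=-1; sign (−1)^0·-1^-2·-1^-4 = +1.
(a,b)_∞: sgn(-13110)=−, sgn(27807)=+, so +1.
Ram(-13110, 27807) = {5, 13, 19, 31}; no ℚ_5-point on the conic.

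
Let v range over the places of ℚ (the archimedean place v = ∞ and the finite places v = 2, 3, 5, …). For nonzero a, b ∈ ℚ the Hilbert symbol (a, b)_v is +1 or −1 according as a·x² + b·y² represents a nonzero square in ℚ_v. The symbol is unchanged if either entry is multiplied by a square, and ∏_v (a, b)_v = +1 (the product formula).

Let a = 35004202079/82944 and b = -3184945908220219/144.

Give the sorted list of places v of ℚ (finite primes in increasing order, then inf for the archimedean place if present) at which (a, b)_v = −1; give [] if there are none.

(a, b) ≡ (849431, -23318251) mod (ℚ^×)²; places V = {2, 3, 7, 11, 13, 23, 29, 31, 37, 47, 53, ∞}.
(a,b)_53: α=1, u≡48; β=1, v≡2 (mod 53); (48|53)=-1, (2|53)=-1; sign (−1)^0·-1^1·-1^1 = +1.
(a,b)_2: α=-10, β=-4; u≡7, v≡5 (mod 8); ε(u)ε(v)=1·0, αω(v)=-10·1, βω(u)=-4·0; sum ≡ 0  ⇒  +1.
(a,b)_23: α=0, u≡2; β=1, v≡16 (mod 23); (2|23)=+1, (16|23)=+1; sign (−1)^0·+1^1·+1^0 = +1.
(a,b)_31: α=1, u≡18; β=2, v≡6 (mod 31); (18|31)=+1, (6|31)=-1; sign (−1)^0·+1^2·-1^1 = -1.
(a,b)_13: α=0, u≡7; β=2, v≡7 (mod 13); (7|13)=-1, (7|13)=-1; sign (−1)^0·-1^2·-1^0 = +1.
(a,b)_∞: sgn(849431)=+, sgn(-23318251)=−, so +1.
(a,b)_37: α=0, u≡5; β=1, v≡31 (mod 37); (5|37)=-1, (31|37)=-1; sign (−1)^0·-1^1·-1^0 = -1.
(a,b)_29: α=2, u≡18; β=2, v≡17 (mod 29); (18|29)=-1, (17|29)=-1; sign (−1)^0·-1^2·-1^2 = +1.
(a,b)_47: α=1, u≡27; β=1, v≡40 (mod 47); (27|47)=+1, (40|47)=-1; sign (−1)^1·+1^1·-1^1 = +1.
(a,b)_3: α=-4, u≡2; β=-2, v≡2 (mod 3); (2|3)=-1, (2|3)=-1; sign (−1)^0·-1^-2·-1^-4 = +1.
(a,b)_7: α=2, u≡2; β=0, v≡1 (mod 7); (2|7)=+1, (1|7)=+1; sign (−1)^0·+1^0·+1^2 = +1.
(a,b)_11: α=1, u≡9; β=1, v≡6 (mod 11); (9|11)=+1, (6|11)=-1; sign (−1)^1·+1^1·-1^1 = +1.
|Ram(849431, -23318251)| = 2, even; anisotropic at {31, 37}.

[31, 37]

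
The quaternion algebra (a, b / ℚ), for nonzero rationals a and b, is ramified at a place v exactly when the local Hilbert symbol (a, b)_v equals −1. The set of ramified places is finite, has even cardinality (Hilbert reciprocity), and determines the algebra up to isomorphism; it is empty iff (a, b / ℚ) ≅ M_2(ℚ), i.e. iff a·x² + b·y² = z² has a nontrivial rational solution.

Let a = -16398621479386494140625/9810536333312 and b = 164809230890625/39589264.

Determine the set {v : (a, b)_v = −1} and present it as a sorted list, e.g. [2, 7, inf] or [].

(a, b) ≡ (-34, 17) mod (ℚ^×)²; places V = {2, 3, 5, 7, 11, 13, 17, 19, 23, ∞}.
(a,b)_∞: sgn(-34)=−, sgn(17)=+, so +1.
(a,b)_11: α=-6, u≡2; β=-4, v≡10 (mod 11); (2|11)=-1, (10|11)=-1; sign (−1)^0·-1^-4·-1^-6 = +1.
(a,b)_17: α=1, u≡9; β=1, v≡8 (mod 17); (9|17)=+1, (8|17)=+1; sign (−1)^0·+1^1·+1^1 = +1.
(a,b)_23: α=2, u≡12; β=2, v≡22 (mod 23); (12|23)=+1, (22|23)=-1; sign (−1)^0·+1^2·-1^2 = +1.
(a,b)_2: α=-15, β=-4; u≡7, v≡1 (mod 8); ε(u)ε(v)=1·0, αω(v)=-15·0, βω(u)=-4·0; sum ≡ 0  ⇒  +1.
(a,b)_5: α=10, u≡4; β=6, v≡3 (mod 5); (4|5)=+1, (3|5)=-1; sign (−1)^0·+1^6·-1^10 = +1.
(a,b)_19: α=6, u≡7; β=4, v≡4 (mod 19); (7|19)=+1, (4|19)=+1; sign (−1)^0·+1^4·+1^6 = +1.
(a,b)_13: α=-2, u≡5; β=-2, v≡1 (mod 13); (5|13)=-1, (1|13)=+1; sign (−1)^0·-1^-2·+1^-2 = +1.
(a,b)_3: α=4, u≡2; β=2, v≡2 (mod 3); (2|3)=-1, (2|3)=-1; sign (−1)^0·-1^2·-1^4 = +1.
(a,b)_7: α=2, u≡2; β=0, v≡6 (mod 7); (2|7)=+1, (6|7)=-1; sign (−1)^0·+1^0·-1^2 = +1.
Every local symbol is +1, so the conic -34·x² + 17·y² = z² has ℚ_v-points for all v and hence a ℚ-point; (a, b / ℚ) ≅ M_2(ℚ).

[]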